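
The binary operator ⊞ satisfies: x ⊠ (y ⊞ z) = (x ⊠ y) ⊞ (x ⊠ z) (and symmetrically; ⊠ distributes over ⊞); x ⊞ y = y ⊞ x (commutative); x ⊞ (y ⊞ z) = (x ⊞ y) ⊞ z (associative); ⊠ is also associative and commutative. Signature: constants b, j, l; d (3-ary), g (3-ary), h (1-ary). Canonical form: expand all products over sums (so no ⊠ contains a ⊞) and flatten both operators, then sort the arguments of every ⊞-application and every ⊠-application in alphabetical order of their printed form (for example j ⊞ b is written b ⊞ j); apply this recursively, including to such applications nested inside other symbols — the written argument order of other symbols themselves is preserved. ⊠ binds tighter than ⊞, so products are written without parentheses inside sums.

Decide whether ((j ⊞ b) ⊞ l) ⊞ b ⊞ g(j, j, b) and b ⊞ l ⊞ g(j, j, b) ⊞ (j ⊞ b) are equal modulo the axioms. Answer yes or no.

Left:  ((j ⊞ b) ⊞ l) ⊞ b ⊞ g(j, j, b)
  Flatten:  j ⊞ b ⊞ l ⊞ b ⊞ g(j, j, b)
  Sort:  b ⊞ b ⊞ g(j, j, b) ⊞ j ⊞ l
Right:  b ⊞ l ⊞ g(j, j, b) ⊞ (j ⊞ b)
  Un-nest:  b ⊞ l ⊞ g(j, j, b) ⊞ j ⊞ b
  Order the arguments:  b ⊞ b ⊞ g(j, j, b) ⊞ j ⊞ l

Answer: yes — both canonical forms are b ⊞ b ⊞ g(j, j, b) ⊞ j ⊞ l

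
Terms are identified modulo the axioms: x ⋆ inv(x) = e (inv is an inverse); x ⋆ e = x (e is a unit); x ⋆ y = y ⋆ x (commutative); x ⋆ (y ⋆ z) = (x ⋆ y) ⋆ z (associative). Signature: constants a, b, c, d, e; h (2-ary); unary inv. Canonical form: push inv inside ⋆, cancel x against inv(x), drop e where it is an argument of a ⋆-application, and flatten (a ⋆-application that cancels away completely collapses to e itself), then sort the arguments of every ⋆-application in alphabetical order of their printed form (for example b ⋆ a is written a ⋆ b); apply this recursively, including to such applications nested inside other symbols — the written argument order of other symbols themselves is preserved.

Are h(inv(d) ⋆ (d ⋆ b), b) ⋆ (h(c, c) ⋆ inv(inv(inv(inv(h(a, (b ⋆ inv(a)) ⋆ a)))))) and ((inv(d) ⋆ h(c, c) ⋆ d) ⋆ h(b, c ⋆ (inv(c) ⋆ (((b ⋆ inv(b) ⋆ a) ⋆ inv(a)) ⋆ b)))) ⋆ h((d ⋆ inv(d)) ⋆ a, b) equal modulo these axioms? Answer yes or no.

Left:  h(inv(d) ⋆ (d ⋆ b), b) ⋆ (h(c, c) ⋆ inv(inv(inv(inv(h(a, (b ⋆ inv(a)) ⋆ a))))))
  Push inv inside:  distribute inv over ⋆ and collapse double inv
  Combine occurrences:  h(b, b) ⋆ h(c, c) ⋆ h(a, b)
  Order the arguments:  h(a, b) ⋆ h(b, b) ⋆ h(c, c)
Right:  ((inv(d) ⋆ h(c, c) ⋆ d) ⋆ h(b, c ⋆ (inv(c) ⋆ (((b ⋆ inv(b) ⋆ a) ⋆ inv(a)) ⋆ b)))) ⋆ h((d ⋆ inv(d)) ⋆ a, b)
  Cancel:  d cancels
  Collect terms:  h(c, c) ⋆ h(b, b) ⋆ h(a, b)
  Sort:  h(a, b) ⋆ h(b, b) ⋆ h(c, c)

Answer: yes — both canonical forms are h(a, b) ⋆ h(b, b) ⋆ h(c, c)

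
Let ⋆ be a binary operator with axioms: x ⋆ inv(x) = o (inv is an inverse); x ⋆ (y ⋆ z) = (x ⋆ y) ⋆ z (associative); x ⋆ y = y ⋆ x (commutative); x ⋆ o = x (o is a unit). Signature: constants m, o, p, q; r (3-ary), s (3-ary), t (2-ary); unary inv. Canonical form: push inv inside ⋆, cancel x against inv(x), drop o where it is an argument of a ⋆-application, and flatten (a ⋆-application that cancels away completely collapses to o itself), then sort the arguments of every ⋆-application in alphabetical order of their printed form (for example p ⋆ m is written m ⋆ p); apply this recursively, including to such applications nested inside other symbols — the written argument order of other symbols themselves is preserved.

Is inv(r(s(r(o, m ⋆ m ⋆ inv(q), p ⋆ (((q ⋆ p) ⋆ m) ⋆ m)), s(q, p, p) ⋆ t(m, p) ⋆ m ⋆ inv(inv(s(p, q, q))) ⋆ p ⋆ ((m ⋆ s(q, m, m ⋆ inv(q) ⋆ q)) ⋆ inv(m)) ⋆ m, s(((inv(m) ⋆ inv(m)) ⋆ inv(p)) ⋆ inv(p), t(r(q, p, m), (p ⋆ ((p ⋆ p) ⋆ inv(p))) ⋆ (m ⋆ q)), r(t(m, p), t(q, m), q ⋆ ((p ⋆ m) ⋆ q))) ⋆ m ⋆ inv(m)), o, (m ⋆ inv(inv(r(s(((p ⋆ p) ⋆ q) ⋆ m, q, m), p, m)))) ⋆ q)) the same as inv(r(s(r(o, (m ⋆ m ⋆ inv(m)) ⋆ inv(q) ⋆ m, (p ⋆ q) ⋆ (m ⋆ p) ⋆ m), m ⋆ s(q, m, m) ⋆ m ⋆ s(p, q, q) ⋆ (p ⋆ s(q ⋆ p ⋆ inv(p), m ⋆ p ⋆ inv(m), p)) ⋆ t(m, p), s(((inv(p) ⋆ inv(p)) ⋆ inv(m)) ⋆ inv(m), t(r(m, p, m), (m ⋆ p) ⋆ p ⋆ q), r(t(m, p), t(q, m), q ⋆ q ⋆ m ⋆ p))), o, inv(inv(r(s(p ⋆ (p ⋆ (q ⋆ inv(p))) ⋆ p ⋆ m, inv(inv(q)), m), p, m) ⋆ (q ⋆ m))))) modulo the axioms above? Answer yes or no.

Answer: no — inv(r(s(r(o, inv(q) ⋆ m ⋆ m, m ⋆ m ⋆ p ⋆ p ⋆ q), m ⋆ m ⋆ p ⋆ s(p, q, q) ⋆ s(q, m, m) ⋆ s(q, p, p) ⋆ t(m, p), s(inv(m) ⋆ inv(m) ⋆ inv(p) ⋆ inv(p), t(r(q, p, m), m ⋆ p ⋆ p ⋆ q), r(t(m, p), t(q, m), m ⋆ p ⋆ q ⋆ q))), o, m ⋆ q ⋆ r(s(m ⋆ p ⋆ p ⋆ q, q, m), p, m))) vs inv(r(s(r(o, inv(q) ⋆ m ⋆ m, m ⋆ m ⋆ p ⋆ p ⋆ q), m ⋆ m ⋆ p ⋆ s(p, q, q) ⋆ s(q, m, m) ⋆ s(q, p, p) ⋆ t(m, p), s(inv(m) ⋆ inv(m) ⋆ inv(p) ⋆ inv(p), t(r(m, p, m), m ⋆ p ⋆ p ⋆ q), r(t(m, p), t(q, m), m ⋆ p ⋆ q ⋆ q))), o, m ⋆ q ⋆ r(s(m ⋆ p ⋆ p ⋆ q, q, m), p, m)))

Derivation:
Left:  inv(r(s(r(o, m ⋆ m ⋆ inv(q), p ⋆ (((q ⋆ p) ⋆ m) ⋆ m)), s(q, p, p) ⋆ t(m, p) ⋆ m ⋆ inv(inv(s(p, q, q))) ⋆ p ⋆ ((m ⋆ s(q, m, m ⋆ inv(q) ⋆ q)) ⋆ inv(m)) ⋆ m, s(((inv(m) ⋆ inv(m)) ⋆ inv(p)) ⋆ inv(p), t(r(q, p, m), (p ⋆ ((p ⋆ p) ⋆ inv(p))) ⋆ (m ⋆ q)), r(t(m, p), t(q, m), q ⋆ ((p ⋆ m) ⋆ q))) ⋆ m ⋆ inv(m)), o, (m ⋆ inv(inv(r(s(((p ⋆ p) ⋆ q) ⋆ m, q, m), p, m)))) ⋆ q))
  Push inv inside:  distribute inv over ⋆ and collapse double inv
  Collect:  inv(r(s(r(o, inv(q) ⋆ m ⋆ m, m ⋆ m ⋆ p ⋆ p ⋆ q), m ⋆ m ⋆ p ⋆ s(p, q, q) ⋆ s(q, m, m) ⋆ s(q, p, p) ⋆ t(m, p), s(inv(m) ⋆ inv(m) ⋆ inv(p) ⋆ inv(p), t(r(q, p, m), m ⋆ p ⋆ p ⋆ q), r(t(m, p), t(q, m), m ⋆ p ⋆ q ⋆ q))), o, m ⋆ q ⋆ r(s(m ⋆ p ⋆ p ⋆ q, q, m), p, m)))
Right:  inv(r(s(r(o, (m ⋆ m ⋆ inv(m)) ⋆ inv(q) ⋆ m, (p ⋆ q) ⋆ (m ⋆ p) ⋆ m), m ⋆ s(q, m, m) ⋆ m ⋆ s(p, q, q) ⋆ (p ⋆ s(q ⋆ p ⋆ inv(p), m ⋆ p ⋆ inv(m), p)) ⋆ t(m, p), s(((inv(p) ⋆ inv(p)) ⋆ inv(m)) ⋆ inv(m), t(r(m, p, m), (m ⋆ p) ⋆ p ⋆ q), r(t(m, p), t(q, m), q ⋆ q ⋆ m ⋆ p))), o, inv(inv(r(s(p ⋆ (p ⋆ (q ⋆ inv(p))) ⋆ p ⋆ m, inv(inv(q)), m), p, m) ⋆ (q ⋆ m)))))
  Push inv inside:  distribute inv over ⋆ and collapse double inv
  Collect terms:  inv(r(s(r(o, inv(q) ⋆ m ⋆ m, m ⋆ m ⋆ p ⋆ p ⋆ q), m ⋆ m ⋆ p ⋆ s(p, q, q) ⋆ s(q, m, m) ⋆ s(q, p, p) ⋆ t(m, p), s(inv(m) ⋆ inv(m) ⋆ inv(p) ⋆ inv(p), t(r(m, p, m), m ⋆ p ⋆ p ⋆ q), r(t(m, p), t(q, m), m ⋆ p ⋆ q ⋆ q))), o, m ⋆ q ⋆ r(s(m ⋆ p ⋆ p ⋆ q, q, m), p, m)))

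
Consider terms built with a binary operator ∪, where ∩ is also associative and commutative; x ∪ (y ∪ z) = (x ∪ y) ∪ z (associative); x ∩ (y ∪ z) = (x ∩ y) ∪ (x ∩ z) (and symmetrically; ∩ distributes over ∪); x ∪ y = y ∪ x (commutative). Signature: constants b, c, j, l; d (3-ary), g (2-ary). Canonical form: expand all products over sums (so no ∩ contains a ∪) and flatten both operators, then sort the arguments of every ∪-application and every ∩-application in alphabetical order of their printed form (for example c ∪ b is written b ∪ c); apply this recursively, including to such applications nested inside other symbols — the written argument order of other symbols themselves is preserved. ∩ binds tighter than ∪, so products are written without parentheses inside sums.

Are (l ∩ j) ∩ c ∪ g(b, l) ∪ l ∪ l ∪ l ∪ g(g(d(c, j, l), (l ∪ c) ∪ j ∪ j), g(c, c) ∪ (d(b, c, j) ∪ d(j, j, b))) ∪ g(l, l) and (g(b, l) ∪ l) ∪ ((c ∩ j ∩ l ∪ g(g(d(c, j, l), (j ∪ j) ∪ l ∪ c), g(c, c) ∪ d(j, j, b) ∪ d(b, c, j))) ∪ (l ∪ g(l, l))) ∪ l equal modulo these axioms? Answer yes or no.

Answer: yes — both canonical forms are c ∩ j ∩ l ∪ g(b, l) ∪ g(g(d(c, j, l), c ∪ j ∪ j ∪ l), d(b, c, j) ∪ d(j, j, b) ∪ g(c, c)) ∪ g(l, l) ∪ l ∪ l ∪ l

Derivation:
Left:  (l ∩ j) ∩ c ∪ g(b, l) ∪ l ∪ l ∪ l ∪ g(g(d(c, j, l), (l ∪ c) ∪ j ∪ j), g(c, c) ∪ (d(b, c, j) ∪ d(j, j, b))) ∪ g(l, l)
  Un-nest:  c ∩ j ∩ l ∪ g(b, l) ∪ l ∪ l ∪ l ∪ g(g(d(c, j, l), c ∪ j ∪ j ∪ l), d(b, c, j) ∪ d(j, j, b) ∪ g(c, c)) ∪ g(l, l)
  Order the arguments:  c ∩ j ∩ l ∪ g(b, l) ∪ g(g(d(c, j, l), c ∪ j ∪ j ∪ l), d(b, c, j) ∪ d(j, j, b) ∪ g(c, c)) ∪ g(l, l) ∪ l ∪ l ∪ l
Right:  (g(b, l) ∪ l) ∪ ((c ∩ j ∩ l ∪ g(g(d(c, j, l), (j ∪ j) ∪ l ∪ c), g(c, c) ∪ d(j, j, b) ∪ d(b, c, j))) ∪ (l ∪ g(l, l))) ∪ l
  Un-nest:  g(b, l) ∪ l ∪ c ∩ j ∩ l ∪ g(g(d(c, j, l), c ∪ j ∪ j ∪ l), d(b, c, j) ∪ d(j, j, b) ∪ g(c, c)) ∪ l ∪ g(l, l) ∪ l
  Sort arguments:  c ∩ j ∩ l ∪ g(b, l) ∪ g(g(d(c, j, l), c ∪ j ∪ j ∪ l), d(b, c, j) ∪ d(j, j, b) ∪ g(c, c)) ∪ g(l, l) ∪ l ∪ l ∪ l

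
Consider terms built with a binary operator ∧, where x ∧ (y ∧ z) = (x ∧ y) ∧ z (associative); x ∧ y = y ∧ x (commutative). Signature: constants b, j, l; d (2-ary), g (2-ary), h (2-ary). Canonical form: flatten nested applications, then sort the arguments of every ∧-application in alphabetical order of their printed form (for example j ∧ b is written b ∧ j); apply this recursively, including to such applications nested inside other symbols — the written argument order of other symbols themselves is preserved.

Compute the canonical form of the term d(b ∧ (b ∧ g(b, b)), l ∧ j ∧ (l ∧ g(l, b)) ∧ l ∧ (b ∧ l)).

Work inside:  l ∧ j ∧ (l ∧ g(l, b)) ∧ l ∧ (b ∧ l)
Merge nested applications:  l ∧ j ∧ l ∧ g(l, b) ∧ l ∧ b ∧ l
Order the arguments:  b ∧ g(l, b) ∧ j ∧ l ∧ l ∧ l ∧ l
Rebuild:  d(b ∧ b ∧ g(b, b), b ∧ g(l, b) ∧ j ∧ l ∧ l ∧ l ∧ l)

Answer: d(b ∧ b ∧ g(b, b), b ∧ g(l, b) ∧ j ∧ l ∧ l ∧ l ∧ l)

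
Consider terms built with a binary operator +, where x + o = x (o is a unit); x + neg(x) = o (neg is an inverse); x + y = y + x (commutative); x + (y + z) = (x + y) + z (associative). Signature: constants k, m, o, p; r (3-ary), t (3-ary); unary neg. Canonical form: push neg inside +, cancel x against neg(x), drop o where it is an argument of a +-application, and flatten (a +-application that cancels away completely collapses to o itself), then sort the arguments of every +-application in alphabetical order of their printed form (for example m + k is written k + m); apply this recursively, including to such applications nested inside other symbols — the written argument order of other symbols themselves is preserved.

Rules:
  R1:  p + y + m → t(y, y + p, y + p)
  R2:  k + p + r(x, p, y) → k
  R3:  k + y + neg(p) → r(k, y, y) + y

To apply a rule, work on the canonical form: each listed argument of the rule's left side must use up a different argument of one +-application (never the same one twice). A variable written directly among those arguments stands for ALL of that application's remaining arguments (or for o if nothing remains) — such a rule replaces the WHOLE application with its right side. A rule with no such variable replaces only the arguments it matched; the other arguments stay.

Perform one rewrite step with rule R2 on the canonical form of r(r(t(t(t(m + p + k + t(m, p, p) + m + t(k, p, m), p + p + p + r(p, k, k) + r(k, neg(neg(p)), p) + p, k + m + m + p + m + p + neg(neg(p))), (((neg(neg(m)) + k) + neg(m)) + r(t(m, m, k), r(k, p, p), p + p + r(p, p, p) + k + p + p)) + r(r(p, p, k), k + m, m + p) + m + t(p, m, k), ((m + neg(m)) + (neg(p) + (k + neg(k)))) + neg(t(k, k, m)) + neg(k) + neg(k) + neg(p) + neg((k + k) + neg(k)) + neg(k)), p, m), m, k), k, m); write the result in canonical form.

Canonical form:  r(r(t(t(t(k + m + m + p + t(k, p, m) + t(m, p, p), p + p + p + p + r(k, p, p) + r(p, k, k), k + m + m + m + p + p + p), k + m + r(r(p, p, k), k + m, m + p) + r(t(m, m, k), r(k, p, p), k + p + p + p + p + r(p, p, p)) + t(p, m, k), neg(k) + neg(k) + neg(k) + neg(k) + neg(p) + neg(p) + neg(t(k, k, m))), p, m), m, k), k, m)
R2 matches:  uses k, p, r(p, p, p);  x := p, y := p
New term:  r(r(t(t(t(k + m + m + p + t(k, p, m) + t(m, p, p), p + p + p + p + r(k, p, p) + r(p, k, k), k + m + m + m + p + p + p), k + m + r(r(p, p, k), k + m, m + p) + r(t(m, m, k), r(k, p, p), k + p + p + p) + t(p, m, k), neg(k) + neg(k) + neg(k) + neg(k) + neg(p) + neg(p) + neg(t(k, k, m))), p, m), m, k), k, m)

Answer: r(r(t(t(t(k + m + m + p + t(k, p, m) + t(m, p, p), p + p + p + p + r(k, p, p) + r(p, k, k), k + m + m + m + p + p + p), k + m + r(r(p, p, k), k + m, m + p) + r(t(m, m, k), r(k, p, p), k + p + p + p) + t(p, m, k), neg(k) + neg(k) + neg(k) + neg(k) + neg(p) + neg(p) + neg(t(k, k, m))), p, m), m, k), k, m)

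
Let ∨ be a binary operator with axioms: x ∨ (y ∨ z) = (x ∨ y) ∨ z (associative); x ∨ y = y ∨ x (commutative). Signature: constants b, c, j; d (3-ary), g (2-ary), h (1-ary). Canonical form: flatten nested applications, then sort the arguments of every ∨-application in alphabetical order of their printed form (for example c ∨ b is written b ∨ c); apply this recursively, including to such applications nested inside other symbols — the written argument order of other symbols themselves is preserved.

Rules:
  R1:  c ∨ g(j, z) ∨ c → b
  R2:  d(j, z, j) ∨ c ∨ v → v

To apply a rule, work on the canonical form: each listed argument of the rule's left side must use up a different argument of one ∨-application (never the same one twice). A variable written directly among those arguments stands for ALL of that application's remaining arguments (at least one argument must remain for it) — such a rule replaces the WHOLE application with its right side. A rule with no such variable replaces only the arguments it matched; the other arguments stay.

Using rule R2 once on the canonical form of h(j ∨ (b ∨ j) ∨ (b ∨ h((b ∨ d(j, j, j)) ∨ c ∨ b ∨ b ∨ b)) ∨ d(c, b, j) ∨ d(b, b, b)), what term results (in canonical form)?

Canonical form:  h(b ∨ b ∨ d(b, b, b) ∨ d(c, b, j) ∨ h(b ∨ b ∨ b ∨ b ∨ c ∨ d(j, j, j)) ∨ j ∨ j)
Apply R2:  consuming c, d(j, j, j);  v := b ∨ b ∨ b ∨ b, z := j
Every leftover argument binds to the variable; the entire application is replaced.
Result:  h(b ∨ b ∨ d(b, b, b) ∨ d(c, b, j) ∨ h(b ∨ b ∨ b ∨ b) ∨ j ∨ j)

Answer: h(b ∨ b ∨ d(b, b, b) ∨ d(c, b, j) ∨ h(b ∨ b ∨ b ∨ b) ∨ j ∨ j)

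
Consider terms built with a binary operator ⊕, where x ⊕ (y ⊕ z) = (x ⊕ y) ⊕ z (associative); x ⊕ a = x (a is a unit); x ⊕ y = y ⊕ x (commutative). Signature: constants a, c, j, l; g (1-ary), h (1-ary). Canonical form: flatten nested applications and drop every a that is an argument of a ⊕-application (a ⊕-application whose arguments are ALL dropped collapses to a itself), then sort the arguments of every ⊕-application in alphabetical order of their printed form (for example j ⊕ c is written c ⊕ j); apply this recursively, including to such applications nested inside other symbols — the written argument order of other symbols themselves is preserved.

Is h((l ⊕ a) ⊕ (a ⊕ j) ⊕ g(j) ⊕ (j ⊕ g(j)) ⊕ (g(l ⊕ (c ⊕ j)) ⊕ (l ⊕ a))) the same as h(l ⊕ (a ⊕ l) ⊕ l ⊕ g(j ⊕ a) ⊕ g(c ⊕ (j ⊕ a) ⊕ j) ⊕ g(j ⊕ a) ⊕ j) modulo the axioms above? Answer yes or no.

Left:  h((l ⊕ a) ⊕ (a ⊕ j) ⊕ g(j) ⊕ (j ⊕ g(j)) ⊕ (g(l ⊕ (c ⊕ j)) ⊕ (l ⊕ a)))
  Descend into:  (l ⊕ a) ⊕ (a ⊕ j) ⊕ g(j) ⊕ (j ⊕ g(j)) ⊕ (g(l ⊕ (c ⊕ j)) ⊕ (l ⊕ a))
  Flatten:  l ⊕ a ⊕ a ⊕ j ⊕ g(j) ⊕ j ⊕ g(j) ⊕ g(l ⊕ (c ⊕ j)) ⊕ l ⊕ a
  Canonicalize subterm:  g(l ⊕ (c ⊕ j))  →  g(c ⊕ j ⊕ l)
  Drop the unit:  drop a (×3)
  Sort arguments:  g(c ⊕ j ⊕ l) ⊕ g(j) ⊕ g(j) ⊕ j ⊕ j ⊕ l ⊕ l
  Rebuild:  h(g(c ⊕ j ⊕ l) ⊕ g(j) ⊕ g(j) ⊕ j ⊕ j ⊕ l ⊕ l)
Right:  h(l ⊕ (a ⊕ l) ⊕ l ⊕ g(j ⊕ a) ⊕ g(c ⊕ (j ⊕ a) ⊕ j) ⊕ g(j ⊕ a) ⊕ j)
  Work inside:  l ⊕ (a ⊕ l) ⊕ l ⊕ g(j ⊕ a) ⊕ g(c ⊕ (j ⊕ a) ⊕ j) ⊕ g(j ⊕ a) ⊕ j
  Merge nested applications:  l ⊕ a ⊕ l ⊕ l ⊕ g(j ⊕ a) ⊕ g(c ⊕ (j ⊕ a) ⊕ j) ⊕ g(j ⊕ a) ⊕ j
  Inside:  g(j ⊕ a)  →  g(j)
  Simplify inside:  g(c ⊕ (j ⊕ a) ⊕ j)  →  g(c ⊕ j ⊕ j)
  Inside:  g(j ⊕ a)  →  g(j)
  Drop the unit:  drop a
  Sort arguments:  g(c ⊕ j ⊕ j) ⊕ g(j) ⊕ g(j) ⊕ j ⊕ l ⊕ l ⊕ l
  Reassemble:  h(g(c ⊕ j ⊕ j) ⊕ g(j) ⊕ g(j) ⊕ j ⊕ l ⊕ l ⊕ l)

Answer: no — h(g(c ⊕ j ⊕ l) ⊕ g(j) ⊕ g(j) ⊕ j ⊕ j ⊕ l ⊕ l) vs h(g(c ⊕ j ⊕ j) ⊕ g(j) ⊕ g(j) ⊕ j ⊕ l ⊕ l ⊕ l)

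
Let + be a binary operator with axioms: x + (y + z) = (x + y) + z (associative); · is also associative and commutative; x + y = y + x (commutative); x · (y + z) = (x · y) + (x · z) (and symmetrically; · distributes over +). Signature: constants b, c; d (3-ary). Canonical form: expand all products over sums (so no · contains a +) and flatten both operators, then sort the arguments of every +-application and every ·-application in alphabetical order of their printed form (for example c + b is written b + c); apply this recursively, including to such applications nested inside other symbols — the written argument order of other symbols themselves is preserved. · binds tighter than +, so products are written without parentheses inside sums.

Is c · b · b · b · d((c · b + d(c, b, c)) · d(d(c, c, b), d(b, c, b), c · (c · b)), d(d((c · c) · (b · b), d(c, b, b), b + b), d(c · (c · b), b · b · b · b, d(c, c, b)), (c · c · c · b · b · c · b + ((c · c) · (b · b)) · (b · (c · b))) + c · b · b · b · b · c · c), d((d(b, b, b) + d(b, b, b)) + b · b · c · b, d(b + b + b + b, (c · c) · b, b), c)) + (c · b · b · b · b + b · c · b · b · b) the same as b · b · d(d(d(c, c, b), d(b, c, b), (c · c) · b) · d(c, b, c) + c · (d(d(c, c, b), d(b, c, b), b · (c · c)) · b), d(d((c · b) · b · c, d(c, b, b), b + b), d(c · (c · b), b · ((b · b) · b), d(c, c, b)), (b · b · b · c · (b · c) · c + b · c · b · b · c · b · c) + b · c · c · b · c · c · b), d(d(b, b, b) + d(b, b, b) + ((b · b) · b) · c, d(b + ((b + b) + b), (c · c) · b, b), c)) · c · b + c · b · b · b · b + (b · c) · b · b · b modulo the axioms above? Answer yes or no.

Left:  c · b · b · b · d((c · b + d(c, b, c)) · d(d(c, c, b), d(b, c, b), c · (c · b)), d(d((c · c) · (b · b), d(c, b, b), b + b), d(c · (c · b), b · b · b · b, d(c, c, b)), (c · c · c · b · b · c · b + ((c · c) · (b · b)) · (b · (c · b))) + c · b · b · b · b · c · c), d((d(b, b, b) + d(b, b, b)) + b · b · c · b, d(b + b + b + b, (c · c) · b, b), c)) + (c · b · b · b · b + b · c · b · b · b)
  Expand:  b · b · b · c · d(b · c · d(d(c, c, b), d(b, c, b), b · c · c) + d(c, b, c) · d(d(c, c, b), d(b, c, b), b · c · c), d(d(b · b · c · c, d(c, b, b), b + b), d(b · c · c, b · b · b · b, d(c, c, b)), b · b · b · b · c · c · c + b · b · b · b · c · c · c + b · b · b · c · c · c · c), d(b · b · b · c + d(b, b, b) + d(b, b, b), d(b + b + b + b, b · c · c, b), c)) + b · b · b · b · c + b · b · b · b · c
  Sort arguments:  b · b · b · b · c + b · b · b · b · c + b · b · b · c · d(b · c · d(d(c, c, b), d(b, c, b), b · c · c) + d(c, b, c) · d(d(c, c, b), d(b, c, b), b · c · c), d(d(b · b · c · c, d(c, b, b), b + b), d(b · c · c, b · b · b · b, d(c, c, b)), b · b · b · b · c · c · c + b · b · b · b · c · c · c + b · b · b · c · c · c · c), d(b · b · b · c + d(b, b, b) + d(b, b, b), d(b + b + b + b, b · c · c, b), c))
Right:  b · b · d(d(d(c, c, b), d(b, c, b), (c · c) · b) · d(c, b, c) + c · (d(d(c, c, b), d(b, c, b), b · (c · c)) · b), d(d((c · b) · b · c, d(c, b, b), b + b), d(c · (c · b), b · ((b · b) · b), d(c, c, b)), (b · b · b · c · (b · c) · c + b · c · b · b · c · b · c) + b · c · c · b · c · c · b), d(d(b, b, b) + d(b, b, b) + ((b · b) · b) · c, d(b + ((b + b) + b), (c · c) · b, b), c)) · c · b + c · b · b · b · b + (b · c) · b · b · b
  Flatten:  b · b · b · c · d(b · c · d(d(c, c, b), d(b, c, b), b · c · c) + d(c, b, c) · d(d(c, c, b), d(b, c, b), b · c · c), d(d(b · b · c · c, d(c, b, b), b + b), d(b · c · c, b · b · b · b, d(c, c, b)), b · b · b · b · c · c · c + b · b · b · b · c · c · c + b · b · b · c · c · c · c), d(b · b · b · c + d(b, b, b) + d(b, b, b), d(b + b + b + b, b · c · c, b), c)) + b · b · b · b · c + b · b · b · b · c
  Sort:  b · b · b · b · c + b · b · b · b · c + b · b · b · c · d(b · c · d(d(c, c, b), d(b, c, b), b · c · c) + d(c, b, c) · d(d(c, c, b), d(b, c, b), b · c · c), d(d(b · b · c · c, d(c, b, b), b + b), d(b · c · c, b · b · b · b, d(c, c, b)), b · b · b · b · c · c · c + b · b · b · b · c · c · c + b · b · b · c · c · c · c), d(b · b · b · c + d(b, b, b) + d(b, b, b), d(b + b + b + b, b · c · c, b), c))

Answer: yes — both canonical forms are b · b · b · b · c + b · b · b · b · c + b · b · b · c · d(b · c · d(d(c, c, b), d(b, c, b), b · c · c) + d(c, b, c) · d(d(c, c, b), d(b, c, b), b · c · c), d(d(b · b · c · c, d(c, b, b), b + b), d(b · c · c, b · b · b · b, d(c, c, b)), b · b · b · b · c · c · c + b · b · b · b · c · c · c + b · b · b · c · c · c · c), d(b · b · b · c + d(b, b, b) + d(b, b, b), d(b + b + b + b, b · c · c, b), c))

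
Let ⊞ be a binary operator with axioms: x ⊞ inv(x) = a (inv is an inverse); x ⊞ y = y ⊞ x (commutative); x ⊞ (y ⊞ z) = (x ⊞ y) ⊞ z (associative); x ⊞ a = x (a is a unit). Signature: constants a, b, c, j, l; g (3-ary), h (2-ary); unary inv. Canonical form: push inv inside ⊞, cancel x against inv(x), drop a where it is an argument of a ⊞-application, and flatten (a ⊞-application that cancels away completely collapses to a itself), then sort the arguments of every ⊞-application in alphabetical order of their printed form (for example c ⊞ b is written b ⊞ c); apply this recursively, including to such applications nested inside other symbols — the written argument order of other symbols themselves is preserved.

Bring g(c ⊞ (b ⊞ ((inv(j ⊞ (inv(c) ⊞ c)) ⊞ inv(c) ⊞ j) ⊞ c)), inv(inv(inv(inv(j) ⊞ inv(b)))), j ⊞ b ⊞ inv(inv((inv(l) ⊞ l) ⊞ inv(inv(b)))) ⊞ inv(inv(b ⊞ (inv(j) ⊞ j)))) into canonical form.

Answer: g(b ⊞ c, b ⊞ j, b ⊞ b ⊞ b ⊞ j)

Derivation:
Focus inside:  j ⊞ b ⊞ inv(inv((inv(l) ⊞ l) ⊞ inv(inv(b)))) ⊞ inv(inv(b ⊞ (inv(j) ⊞ j)))
Push inv inside:  distribute inv over ⊞ and collapse double inv
Cancel inverse pairs:  l cancels
Collect terms:  j ⊞ b ⊞ b ⊞ b
Sort:  b ⊞ b ⊞ b ⊞ j
Rebuild:  g(b ⊞ c, b ⊞ j, b ⊞ b ⊞ b ⊞ j)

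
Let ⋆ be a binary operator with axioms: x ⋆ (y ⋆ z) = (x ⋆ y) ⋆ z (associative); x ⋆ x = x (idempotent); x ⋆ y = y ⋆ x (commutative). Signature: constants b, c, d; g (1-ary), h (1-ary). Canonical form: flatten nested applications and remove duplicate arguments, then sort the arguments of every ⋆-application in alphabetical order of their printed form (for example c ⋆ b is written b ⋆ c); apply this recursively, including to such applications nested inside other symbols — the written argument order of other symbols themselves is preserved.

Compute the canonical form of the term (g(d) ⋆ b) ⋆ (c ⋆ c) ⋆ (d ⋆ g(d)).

Answer: b ⋆ c ⋆ d ⋆ g(d)

Derivation:
Un-nest:  g(d) ⋆ b ⋆ c ⋆ c ⋆ d ⋆ g(d)
Deduplicate:  drop duplicate c, g(d)
Order the arguments:  b ⋆ c ⋆ d ⋆ g(d)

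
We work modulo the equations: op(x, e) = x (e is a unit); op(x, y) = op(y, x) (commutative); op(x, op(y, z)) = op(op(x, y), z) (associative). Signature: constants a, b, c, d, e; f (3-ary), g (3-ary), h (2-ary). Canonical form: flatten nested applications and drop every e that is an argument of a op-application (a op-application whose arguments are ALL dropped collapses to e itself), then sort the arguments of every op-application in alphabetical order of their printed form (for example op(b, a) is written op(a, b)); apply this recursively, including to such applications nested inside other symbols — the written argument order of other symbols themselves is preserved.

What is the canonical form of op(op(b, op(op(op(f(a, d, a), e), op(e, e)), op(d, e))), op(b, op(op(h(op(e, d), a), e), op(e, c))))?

Answer: op(b, b, c, d, f(a, d, a), h(d, a))

Derivation:
Flatten:  op(b, f(a, d, a), e, e, e, d, e, b, h(op(e, d), a), e, e, c)
Simplify inside:  h(op(e, d), a)  →  h(d, a)
Units out:  drop e (×6)
Sort:  op(b, b, c, d, f(a, d, a), h(d, a))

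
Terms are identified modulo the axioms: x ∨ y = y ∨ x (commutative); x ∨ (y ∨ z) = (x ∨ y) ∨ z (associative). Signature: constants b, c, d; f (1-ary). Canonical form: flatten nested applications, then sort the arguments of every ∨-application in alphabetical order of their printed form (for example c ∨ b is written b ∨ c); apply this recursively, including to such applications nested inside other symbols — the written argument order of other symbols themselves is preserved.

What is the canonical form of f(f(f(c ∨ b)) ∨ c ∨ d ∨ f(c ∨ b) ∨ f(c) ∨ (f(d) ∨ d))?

Answer: f(c ∨ d ∨ d ∨ f(b ∨ c) ∨ f(c) ∨ f(d) ∨ f(f(b ∨ c)))

Derivation:
Work inside:  f(f(c ∨ b)) ∨ c ∨ d ∨ f(c ∨ b) ∨ f(c) ∨ (f(d) ∨ d)
Flatten:  f(f(c ∨ b)) ∨ c ∨ d ∨ f(c ∨ b) ∨ f(c) ∨ f(d) ∨ d
Canonicalize subterm:  f(f(c ∨ b))  →  f(f(b ∨ c))
Canonicalize subterm:  f(c ∨ b)  →  f(b ∨ c)
Sort:  c ∨ d ∨ d ∨ f(b ∨ c) ∨ f(c) ∨ f(d) ∨ f(f(b ∨ c))
Rebuild:  f(c ∨ d ∨ d ∨ f(b ∨ c) ∨ f(c) ∨ f(d) ∨ f(f(b ∨ c)))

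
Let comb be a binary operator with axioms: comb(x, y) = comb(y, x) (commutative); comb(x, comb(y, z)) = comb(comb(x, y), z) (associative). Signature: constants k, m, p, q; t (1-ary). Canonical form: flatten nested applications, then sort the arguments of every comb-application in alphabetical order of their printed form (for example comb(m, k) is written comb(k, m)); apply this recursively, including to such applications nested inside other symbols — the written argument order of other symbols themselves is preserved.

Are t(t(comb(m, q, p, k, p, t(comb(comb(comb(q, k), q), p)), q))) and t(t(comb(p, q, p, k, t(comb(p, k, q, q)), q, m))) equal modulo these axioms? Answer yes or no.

Left:  t(t(comb(m, q, p, k, p, t(comb(comb(comb(q, k), q), p)), q)))
  Descend into:  comb(m, q, p, k, p, t(comb(comb(comb(q, k), q), p)), q)
  Inside:  t(comb(comb(comb(q, k), q), p))  →  t(comb(k, p, q, q))
  Order the arguments:  comb(k, m, p, p, q, q, t(comb(k, p, q, q)))
  Put back:  t(t(comb(k, m, p, p, q, q, t(comb(k, p, q, q)))))
Right:  t(t(comb(p, q, p, k, t(comb(p, k, q, q)), q, m)))
  Work inside:  comb(p, q, p, k, t(comb(p, k, q, q)), q, m)
  Simplify inside:  t(comb(p, k, q, q))  →  t(comb(k, p, q, q))
  Sort arguments:  comb(k, m, p, p, q, q, t(comb(k, p, q, q)))
  Reassemble:  t(t(comb(k, m, p, p, q, q, t(comb(k, p, q, q)))))

Answer: yes — both canonical forms are t(t(comb(k, m, p, p, q, q, t(comb(k, p, q, q)))))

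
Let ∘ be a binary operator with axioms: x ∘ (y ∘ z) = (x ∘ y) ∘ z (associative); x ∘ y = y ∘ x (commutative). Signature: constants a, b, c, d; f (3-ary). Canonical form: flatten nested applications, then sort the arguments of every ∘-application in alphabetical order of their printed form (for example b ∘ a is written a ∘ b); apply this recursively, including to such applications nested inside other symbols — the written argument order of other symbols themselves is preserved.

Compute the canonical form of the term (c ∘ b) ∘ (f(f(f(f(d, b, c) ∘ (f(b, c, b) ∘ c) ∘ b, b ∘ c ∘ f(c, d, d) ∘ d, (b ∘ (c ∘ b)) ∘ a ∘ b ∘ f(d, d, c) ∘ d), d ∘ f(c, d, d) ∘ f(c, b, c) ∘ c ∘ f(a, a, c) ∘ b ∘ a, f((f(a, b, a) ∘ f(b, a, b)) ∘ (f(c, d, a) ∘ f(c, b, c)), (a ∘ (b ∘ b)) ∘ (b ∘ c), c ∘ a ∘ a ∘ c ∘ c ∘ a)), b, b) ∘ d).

Answer: b ∘ c ∘ d ∘ f(f(f(b ∘ c ∘ f(b, c, b) ∘ f(d, b, c), b ∘ c ∘ d ∘ f(c, d, d), a ∘ b ∘ b ∘ b ∘ c ∘ d ∘ f(d, d, c)), a ∘ b ∘ c ∘ d ∘ f(a, a, c) ∘ f(c, b, c) ∘ f(c, d, d), f(f(a, b, a) ∘ f(b, a, b) ∘ f(c, b, c) ∘ f(c, d, a), a ∘ b ∘ b ∘ b ∘ c, a ∘ a ∘ a ∘ c ∘ c ∘ c)), b, b)

Derivation:
Un-nest:  c ∘ b ∘ f(f(f(f(d, b, c) ∘ (f(b, c, b) ∘ c) ∘ b, b ∘ c ∘ f(c, d, d) ∘ d, (b ∘ (c ∘ b)) ∘ a ∘ b ∘ f(d, d, c) ∘ d), d ∘ f(c, d, d) ∘ f(c, b, c) ∘ c ∘ f(a, a, c) ∘ b ∘ a, f((f(a, b, a) ∘ f(b, a, b)) ∘ (f(c, d, a) ∘ f(c, b, c)), (a ∘ (b ∘ b)) ∘ (b ∘ c), c ∘ a ∘ a ∘ c ∘ c ∘ a)), b, b) ∘ d
Canonicalize subterm:  f(f(f(f(d, b, c) ∘ (f(b, c, b) ∘ c) ∘ b, b ∘ c ∘ f(c, d, d) ∘ d, (b ∘ (c ∘ b)) ∘ a ∘ b ∘ f(d, d, c) ∘ d), d ∘ f(c, d, d) ∘ f(c, b, c) ∘ c ∘ f(a, a, c) ∘ b ∘ a, f((f(a, b, a) ∘ f(b, a, b)) ∘ (f(c, d, a) ∘ f(c, b, c)), (a ∘ (b ∘ b)) ∘ (b ∘ c), c ∘ a ∘ a ∘ c ∘ c ∘ a)), b, b)  →  f(f(f(b ∘ c ∘ f(b, c, b) ∘ f(d, b, c), b ∘ c ∘ d ∘ f(c, d, d), a ∘ b ∘ b ∘ b ∘ c ∘ d ∘ f(d, d, c)), a ∘ b ∘ c ∘ d ∘ f(a, a, c) ∘ f(c, b, c) ∘ f(c, d, d), f(f(a, b, a) ∘ f(b, a, b) ∘ f(c, b, c) ∘ f(c, d, a), a ∘ b ∘ b ∘ b ∘ c, a ∘ a ∘ a ∘ c ∘ c ∘ c)), b, b)
Order the arguments:  b ∘ c ∘ d ∘ f(f(f(b ∘ c ∘ f(b, c, b) ∘ f(d, b, c), b ∘ c ∘ d ∘ f(c, d, d), a ∘ b ∘ b ∘ b ∘ c ∘ d ∘ f(d, d, c)), a ∘ b ∘ c ∘ d ∘ f(a, a, c) ∘ f(c, b, c) ∘ f(c, d, d), f(f(a, b, a) ∘ f(b, a, b) ∘ f(c, b, c) ∘ f(c, d, a), a ∘ b ∘ b ∘ b ∘ c, a ∘ a ∘ a ∘ c ∘ c ∘ c)), b, b)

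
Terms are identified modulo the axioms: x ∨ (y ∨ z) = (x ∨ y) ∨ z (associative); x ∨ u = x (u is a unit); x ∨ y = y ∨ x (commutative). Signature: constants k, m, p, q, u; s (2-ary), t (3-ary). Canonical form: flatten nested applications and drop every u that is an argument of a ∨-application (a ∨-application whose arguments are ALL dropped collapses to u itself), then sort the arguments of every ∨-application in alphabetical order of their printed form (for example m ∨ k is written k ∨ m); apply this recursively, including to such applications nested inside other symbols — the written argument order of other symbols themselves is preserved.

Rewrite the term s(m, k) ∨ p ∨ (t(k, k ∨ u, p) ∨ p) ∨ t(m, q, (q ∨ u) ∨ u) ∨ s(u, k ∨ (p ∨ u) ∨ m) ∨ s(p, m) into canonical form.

Answer: p ∨ p ∨ s(m, k) ∨ s(p, m) ∨ s(u, k ∨ m ∨ p) ∨ t(k, k, p) ∨ t(m, q, q)

Derivation:
Flatten:  s(m, k) ∨ p ∨ t(k, k ∨ u, p) ∨ p ∨ t(m, q, (q ∨ u) ∨ u) ∨ s(u, k ∨ (p ∨ u) ∨ m) ∨ s(p, m)
Inside:  t(k, k ∨ u, p)  →  t(k, k, p)
Canonicalize subterm:  t(m, q, (q ∨ u) ∨ u)  →  t(m, q, q)
Canonicalize subterm:  s(u, k ∨ (p ∨ u) ∨ m)  →  s(u, k ∨ m ∨ p)
Sort:  p ∨ p ∨ s(m, k) ∨ s(p, m) ∨ s(u, k ∨ m ∨ p) ∨ t(k, k, p) ∨ t(m, q, q)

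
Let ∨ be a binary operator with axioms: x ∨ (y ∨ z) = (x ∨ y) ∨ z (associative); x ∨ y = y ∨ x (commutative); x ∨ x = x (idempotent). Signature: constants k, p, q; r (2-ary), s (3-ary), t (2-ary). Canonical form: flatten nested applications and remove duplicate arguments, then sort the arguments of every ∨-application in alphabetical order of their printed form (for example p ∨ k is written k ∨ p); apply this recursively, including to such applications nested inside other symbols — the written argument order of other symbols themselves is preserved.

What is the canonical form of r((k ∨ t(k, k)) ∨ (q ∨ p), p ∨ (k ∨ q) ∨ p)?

Answer: r(k ∨ p ∨ q ∨ t(k, k), k ∨ p ∨ q)

Derivation:
Work inside:  (k ∨ t(k, k)) ∨ (q ∨ p)
Flatten:  k ∨ t(k, k) ∨ q ∨ p
Sort:  k ∨ p ∨ q ∨ t(k, k)
Rebuild:  r(k ∨ p ∨ q ∨ t(k, k), k ∨ p ∨ q)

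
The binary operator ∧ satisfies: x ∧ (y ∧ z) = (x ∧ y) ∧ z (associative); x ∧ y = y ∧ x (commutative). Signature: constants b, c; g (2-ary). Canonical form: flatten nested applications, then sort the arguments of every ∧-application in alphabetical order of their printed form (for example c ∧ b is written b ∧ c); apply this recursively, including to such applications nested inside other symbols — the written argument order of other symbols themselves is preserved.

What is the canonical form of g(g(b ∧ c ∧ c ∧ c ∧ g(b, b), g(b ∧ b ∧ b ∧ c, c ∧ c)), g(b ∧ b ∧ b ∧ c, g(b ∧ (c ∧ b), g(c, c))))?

Focus inside:  b ∧ (c ∧ b)
Merge nested applications:  b ∧ c ∧ b
Sort arguments:  b ∧ b ∧ c
Reassemble:  g(g(b ∧ c ∧ c ∧ c ∧ g(b, b), g(b ∧ b ∧ b ∧ c, c ∧ c)), g(b ∧ b ∧ b ∧ c, g(b ∧ b ∧ c, g(c, c))))

Answer: g(g(b ∧ c ∧ c ∧ c ∧ g(b, b), g(b ∧ b ∧ b ∧ c, c ∧ c)), g(b ∧ b ∧ b ∧ c, g(b ∧ b ∧ c, g(c, c))))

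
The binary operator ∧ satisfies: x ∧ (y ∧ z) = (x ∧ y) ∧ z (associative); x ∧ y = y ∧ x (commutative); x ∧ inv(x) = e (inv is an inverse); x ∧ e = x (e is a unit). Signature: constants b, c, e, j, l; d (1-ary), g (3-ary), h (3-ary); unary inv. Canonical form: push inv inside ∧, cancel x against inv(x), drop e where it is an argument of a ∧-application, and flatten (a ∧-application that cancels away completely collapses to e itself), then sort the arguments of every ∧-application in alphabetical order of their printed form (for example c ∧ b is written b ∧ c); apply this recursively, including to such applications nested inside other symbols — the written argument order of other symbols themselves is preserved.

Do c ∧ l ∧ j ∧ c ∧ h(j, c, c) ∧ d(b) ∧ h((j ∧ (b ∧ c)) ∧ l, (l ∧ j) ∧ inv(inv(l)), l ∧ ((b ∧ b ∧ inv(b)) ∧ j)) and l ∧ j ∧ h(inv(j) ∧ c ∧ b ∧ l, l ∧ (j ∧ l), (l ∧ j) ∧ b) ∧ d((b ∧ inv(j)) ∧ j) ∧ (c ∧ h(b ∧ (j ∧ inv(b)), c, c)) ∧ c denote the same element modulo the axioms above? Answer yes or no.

Left:  c ∧ l ∧ j ∧ c ∧ h(j, c, c) ∧ d(b) ∧ h((j ∧ (b ∧ c)) ∧ l, (l ∧ j) ∧ inv(inv(l)), l ∧ ((b ∧ b ∧ inv(b)) ∧ j))
  Push inv inside:  distribute inv over ∧ and collapse double inv
  Collect:  c ∧ c ∧ l ∧ j ∧ h(j, c, c) ∧ d(b) ∧ h(b ∧ c ∧ j ∧ l, j ∧ l ∧ l, b ∧ j ∧ l)
  Sort arguments:  c ∧ c ∧ d(b) ∧ h(b ∧ c ∧ j ∧ l, j ∧ l ∧ l, b ∧ j ∧ l) ∧ h(j, c, c) ∧ j ∧ l
Right:  l ∧ j ∧ h(inv(j) ∧ c ∧ b ∧ l, l ∧ (j ∧ l), (l ∧ j) ∧ b) ∧ d((b ∧ inv(j)) ∧ j) ∧ (c ∧ h(b ∧ (j ∧ inv(b)), c, c)) ∧ c
  Combine occurrences:  l ∧ j ∧ h(b ∧ c ∧ inv(j) ∧ l, j ∧ l ∧ l, b ∧ j ∧ l) ∧ d(b) ∧ c ∧ c ∧ h(j, c, c)
  Sort arguments:  c ∧ c ∧ d(b) ∧ h(b ∧ c ∧ inv(j) ∧ l, j ∧ l ∧ l, b ∧ j ∧ l) ∧ h(j, c, c) ∧ j ∧ l

Answer: no — c ∧ c ∧ d(b) ∧ h(b ∧ c ∧ j ∧ l, j ∧ l ∧ l, b ∧ j ∧ l) ∧ h(j, c, c) ∧ j ∧ l vs c ∧ c ∧ d(b) ∧ h(b ∧ c ∧ inv(j) ∧ l, j ∧ l ∧ l, b ∧ j ∧ l) ∧ h(j, c, c) ∧ j ∧ l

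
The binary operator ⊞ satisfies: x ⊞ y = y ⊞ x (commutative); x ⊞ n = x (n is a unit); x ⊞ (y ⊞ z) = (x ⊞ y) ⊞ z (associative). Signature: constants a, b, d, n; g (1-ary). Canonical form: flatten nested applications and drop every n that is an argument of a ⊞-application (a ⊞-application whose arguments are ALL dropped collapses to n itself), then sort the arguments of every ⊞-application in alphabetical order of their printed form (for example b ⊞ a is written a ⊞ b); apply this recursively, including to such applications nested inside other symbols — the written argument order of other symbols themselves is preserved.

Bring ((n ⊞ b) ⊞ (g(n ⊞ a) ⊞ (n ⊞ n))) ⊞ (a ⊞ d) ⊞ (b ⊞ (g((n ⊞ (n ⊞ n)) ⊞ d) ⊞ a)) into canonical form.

Answer: a ⊞ a ⊞ b ⊞ b ⊞ d ⊞ g(a) ⊞ g(d)

Derivation:
Un-nest:  n ⊞ b ⊞ g(n ⊞ a) ⊞ n ⊞ n ⊞ a ⊞ d ⊞ b ⊞ g((n ⊞ (n ⊞ n)) ⊞ d) ⊞ a
Canonicalize subterm:  g(n ⊞ a)  →  g(a)
Inside:  g((n ⊞ (n ⊞ n)) ⊞ d)  →  g(d)
Unit:  drop n (×3)
Sort:  a ⊞ a ⊞ b ⊞ b ⊞ d ⊞ g(a) ⊞ g(d)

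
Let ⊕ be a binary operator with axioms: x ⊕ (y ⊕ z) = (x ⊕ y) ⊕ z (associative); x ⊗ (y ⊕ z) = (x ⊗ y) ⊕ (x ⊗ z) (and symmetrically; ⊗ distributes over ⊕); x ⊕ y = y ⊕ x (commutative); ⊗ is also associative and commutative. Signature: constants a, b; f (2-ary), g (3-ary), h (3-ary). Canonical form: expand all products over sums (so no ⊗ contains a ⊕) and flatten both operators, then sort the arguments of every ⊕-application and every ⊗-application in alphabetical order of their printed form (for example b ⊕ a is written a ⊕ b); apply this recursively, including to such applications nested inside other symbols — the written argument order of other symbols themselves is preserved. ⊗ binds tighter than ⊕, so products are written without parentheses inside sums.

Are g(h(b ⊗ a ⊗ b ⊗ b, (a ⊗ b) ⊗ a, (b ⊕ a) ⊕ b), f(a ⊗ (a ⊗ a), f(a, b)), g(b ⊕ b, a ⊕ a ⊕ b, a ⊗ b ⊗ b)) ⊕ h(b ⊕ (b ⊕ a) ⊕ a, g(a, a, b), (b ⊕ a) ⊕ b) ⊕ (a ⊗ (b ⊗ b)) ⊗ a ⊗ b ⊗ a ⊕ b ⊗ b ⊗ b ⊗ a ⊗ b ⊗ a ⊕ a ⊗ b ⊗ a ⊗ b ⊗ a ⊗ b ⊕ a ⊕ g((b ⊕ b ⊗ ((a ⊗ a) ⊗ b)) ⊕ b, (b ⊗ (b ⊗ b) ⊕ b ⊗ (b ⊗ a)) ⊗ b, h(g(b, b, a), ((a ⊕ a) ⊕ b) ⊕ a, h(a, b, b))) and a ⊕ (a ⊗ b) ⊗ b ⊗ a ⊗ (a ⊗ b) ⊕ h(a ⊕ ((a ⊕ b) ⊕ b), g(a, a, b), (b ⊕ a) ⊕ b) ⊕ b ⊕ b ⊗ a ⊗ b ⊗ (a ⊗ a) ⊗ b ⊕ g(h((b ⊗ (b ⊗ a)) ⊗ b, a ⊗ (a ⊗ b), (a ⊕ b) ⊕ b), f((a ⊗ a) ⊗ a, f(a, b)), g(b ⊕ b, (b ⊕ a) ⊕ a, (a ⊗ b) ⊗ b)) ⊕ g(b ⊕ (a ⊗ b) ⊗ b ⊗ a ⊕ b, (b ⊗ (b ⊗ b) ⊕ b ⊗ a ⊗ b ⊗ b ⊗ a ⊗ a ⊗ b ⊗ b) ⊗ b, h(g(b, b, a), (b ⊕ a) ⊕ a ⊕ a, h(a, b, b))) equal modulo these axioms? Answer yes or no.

Answer: no — a ⊕ a ⊗ a ⊗ a ⊗ b ⊗ b ⊗ b ⊕ a ⊗ a ⊗ a ⊗ b ⊗ b ⊗ b ⊕ a ⊗ a ⊗ b ⊗ b ⊗ b ⊗ b ⊕ g(a ⊗ a ⊗ b ⊗ b ⊕ b ⊕ b, a ⊗ b ⊗ b ⊗ b ⊕ b ⊗ b ⊗ b ⊗ b, h(g(b, b, a), a ⊕ a ⊕ a ⊕ b, h(a, b, b))) ⊕ g(h(a ⊗ b ⊗ b ⊗ b, a ⊗ a ⊗ b, a ⊕ b ⊕ b), f(a ⊗ a ⊗ a, f(a, b)), g(b ⊕ b, a ⊕ a ⊕ b, a ⊗ b ⊗ b)) ⊕ h(a ⊕ a ⊕ b ⊕ b, g(a, a, b), a ⊕ b ⊕ b) vs a ⊕ a ⊗ a ⊗ a ⊗ b ⊗ b ⊗ b ⊕ a ⊗ a ⊗ a ⊗ b ⊗ b ⊗ b ⊕ b ⊕ g(a ⊗ a ⊗ b ⊗ b ⊕ b ⊕ b, a ⊗ a ⊗ a ⊗ b ⊗ b ⊗ b ⊗ b ⊗ b ⊗ b ⊕ b ⊗ b ⊗ b ⊗ b, h(g(b, b, a), a ⊕ a ⊕ a ⊕ b, h(a, b, b))) ⊕ g(h(a ⊗ b ⊗ b ⊗ b, a ⊗ a ⊗ b, a ⊕ b ⊕ b), f(a ⊗ a ⊗ a, f(a, b)), g(b ⊕ b, a ⊕ a ⊕ b, a ⊗ b ⊗ b)) ⊕ h(a ⊕ a ⊕ b ⊕ b, g(a, a, b), a ⊕ b ⊕ b)

Derivation:
Left:  g(h(b ⊗ a ⊗ b ⊗ b, (a ⊗ b) ⊗ a, (b ⊕ a) ⊕ b), f(a ⊗ (a ⊗ a), f(a, b)), g(b ⊕ b, a ⊕ a ⊕ b, a ⊗ b ⊗ b)) ⊕ h(b ⊕ (b ⊕ a) ⊕ a, g(a, a, b), (b ⊕ a) ⊕ b) ⊕ (a ⊗ (b ⊗ b)) ⊗ a ⊗ b ⊗ a ⊕ b ⊗ b ⊗ b ⊗ a ⊗ b ⊗ a ⊕ a ⊗ b ⊗ a ⊗ b ⊗ a ⊗ b ⊕ a ⊕ g((b ⊕ b ⊗ ((a ⊗ a) ⊗ b)) ⊕ b, (b ⊗ (b ⊗ b) ⊕ b ⊗ (b ⊗ a)) ⊗ b, h(g(b, b, a), ((a ⊕ a) ⊕ b) ⊕ a, h(a, b, b)))
  Expand products over sums:  g(h(a ⊗ b ⊗ b ⊗ b, a ⊗ a ⊗ b, a ⊕ b ⊕ b), f(a ⊗ a ⊗ a, f(a, b)), g(b ⊕ b, a ⊕ a ⊕ b, a ⊗ b ⊗ b)) ⊕ h(a ⊕ a ⊕ b ⊕ b, g(a, a, b), a ⊕ b ⊕ b) ⊕ a ⊗ a ⊗ a ⊗ b ⊗ b ⊗ b ⊕ a ⊗ a ⊗ b ⊗ b ⊗ b ⊗ b ⊕ a ⊗ a ⊗ a ⊗ b ⊗ b ⊗ b ⊕ a ⊕ g(a ⊗ a ⊗ b ⊗ b ⊕ b ⊕ b, a ⊗ b ⊗ b ⊗ b ⊕ b ⊗ b ⊗ b ⊗ b, h(g(b, b, a), a ⊕ a ⊕ a ⊕ b, h(a, b, b)))
  Order the arguments:  a ⊕ a ⊗ a ⊗ a ⊗ b ⊗ b ⊗ b ⊕ a ⊗ a ⊗ a ⊗ b ⊗ b ⊗ b ⊕ a ⊗ a ⊗ b ⊗ b ⊗ b ⊗ b ⊕ g(a ⊗ a ⊗ b ⊗ b ⊕ b ⊕ b, a ⊗ b ⊗ b ⊗ b ⊕ b ⊗ b ⊗ b ⊗ b, h(g(b, b, a), a ⊕ a ⊕ a ⊕ b, h(a, b, b))) ⊕ g(h(a ⊗ b ⊗ b ⊗ b, a ⊗ a ⊗ b, a ⊕ b ⊕ b), f(a ⊗ a ⊗ a, f(a, b)), g(b ⊕ b, a ⊕ a ⊕ b, a ⊗ b ⊗ b)) ⊕ h(a ⊕ a ⊕ b ⊕ b, g(a, a, b), a ⊕ b ⊕ b)
Right:  a ⊕ (a ⊗ b) ⊗ b ⊗ a ⊗ (a ⊗ b) ⊕ h(a ⊕ ((a ⊕ b) ⊕ b), g(a, a, b), (b ⊕ a) ⊕ b) ⊕ b ⊕ b ⊗ a ⊗ b ⊗ (a ⊗ a) ⊗ b ⊕ g(h((b ⊗ (b ⊗ a)) ⊗ b, a ⊗ (a ⊗ b), (a ⊕ b) ⊕ b), f((a ⊗ a) ⊗ a, f(a, b)), g(b ⊕ b, (b ⊕ a) ⊕ a, (a ⊗ b) ⊗ b)) ⊕ g(b ⊕ (a ⊗ b) ⊗ b ⊗ a ⊕ b, (b ⊗ (b ⊗ b) ⊕ b ⊗ a ⊗ b ⊗ b ⊗ a ⊗ a ⊗ b ⊗ b) ⊗ b, h(g(b, b, a), (b ⊕ a) ⊕ a ⊕ a, h(a, b, b)))
  Distribute:  a ⊕ a ⊗ a ⊗ a ⊗ b ⊗ b ⊗ b ⊕ h(a ⊕ a ⊕ b ⊕ b, g(a, a, b), a ⊕ b ⊕ b) ⊕ b ⊕ a ⊗ a ⊗ a ⊗ b ⊗ b ⊗ b ⊕ g(h(a ⊗ b ⊗ b ⊗ b, a ⊗ a ⊗ b, a ⊕ b ⊕ b), f(a ⊗ a ⊗ a, f(a, b)), g(b ⊕ b, a ⊕ a ⊕ b, a ⊗ b ⊗ b)) ⊕ g(a ⊗ a ⊗ b ⊗ b ⊕ b ⊕ b, a ⊗ a ⊗ a ⊗ b ⊗ b ⊗ b ⊗ b ⊗ b ⊗ b ⊕ b ⊗ b ⊗ b ⊗ b, h(g(b, b, a), a ⊕ a ⊕ a ⊕ b, h(a, b, b)))
  Sort arguments:  a ⊕ a ⊗ a ⊗ a ⊗ b ⊗ b ⊗ b ⊕ a ⊗ a ⊗ a ⊗ b ⊗ b ⊗ b ⊕ b ⊕ g(a ⊗ a ⊗ b ⊗ b ⊕ b ⊕ b, a ⊗ a ⊗ a ⊗ b ⊗ b ⊗ b ⊗ b ⊗ b ⊗ b ⊕ b ⊗ b ⊗ b ⊗ b, h(g(b, b, a), a ⊕ a ⊕ a ⊕ b, h(a, b, b))) ⊕ g(h(a ⊗ b ⊗ b ⊗ b, a ⊗ a ⊗ b, a ⊕ b ⊕ b), f(a ⊗ a ⊗ a, f(a, b)), g(b ⊕ b, a ⊕ a ⊕ b, a ⊗ b ⊗ b)) ⊕ h(a ⊕ a ⊕ b ⊕ b, g(a, a, b), a ⊕ b ⊕ b)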